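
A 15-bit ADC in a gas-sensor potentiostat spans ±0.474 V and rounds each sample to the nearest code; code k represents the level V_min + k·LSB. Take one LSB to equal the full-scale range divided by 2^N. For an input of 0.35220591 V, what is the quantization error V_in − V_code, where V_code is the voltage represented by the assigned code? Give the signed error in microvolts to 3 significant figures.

+4.01 µV

The full-scale span is 0.474 − (-0.474) = 0.948 V. LSB = 0.948 V / 2^15 ≈ 28.93 µV.
(V_in − V_min)/LSB = (0.35220591 − (-0.474)) × 32768/0.948 = 28558.1385 → nearest code k = 28558.
Reconstructed level: -0.474 + 28558 × 0.948/32768 V = 0.35220190430 V.
e = 0.35220591 − (0.35220190430) = +4.01 µV.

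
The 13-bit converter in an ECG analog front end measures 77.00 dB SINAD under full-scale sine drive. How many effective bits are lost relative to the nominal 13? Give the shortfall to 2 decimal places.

0.50 bits

N_eff = (77.00 − 1.76)/6.02 = 12.4983 bits.
Lost resolution: 13 − 12.4983 = 0.5017 bits.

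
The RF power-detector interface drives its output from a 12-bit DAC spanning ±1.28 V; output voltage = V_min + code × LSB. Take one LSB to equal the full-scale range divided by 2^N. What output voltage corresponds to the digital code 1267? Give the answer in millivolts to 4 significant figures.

The full-scale span is 1.28 − (-1.28) = 2.56 V. LSB = 2.56 V / 2^12.
V_out = -1.28 + 1267 × (2.56/4096) V
      = -1.28 V + 0.791875 V = -0.488125 V.

-488.1 mV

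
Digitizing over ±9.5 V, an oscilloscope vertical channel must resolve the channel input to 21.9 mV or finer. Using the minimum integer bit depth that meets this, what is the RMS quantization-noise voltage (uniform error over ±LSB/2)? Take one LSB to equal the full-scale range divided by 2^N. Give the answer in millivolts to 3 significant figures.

5.36 mV

Span: 9.5 V − (-9.5 V) = 19 V.
Required number of levels: 19/21.9 mV = 867.58; smallest N with 2^N ≥ that is 10.
LSB = 19 V / 2^10 = 18.555 mV.
V_rms = LSB/√12 = 5.36 mV.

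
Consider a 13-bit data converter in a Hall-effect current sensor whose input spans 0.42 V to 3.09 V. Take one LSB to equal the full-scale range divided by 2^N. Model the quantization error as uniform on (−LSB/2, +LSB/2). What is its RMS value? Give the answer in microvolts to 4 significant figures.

94.09 µV

The full-scale span is 3.09 − (0.42) = 2.67 V.
LSB = 2.67 V / 2^13 = 325.928 µV.
σ_q = LSB/√12 = 325.928 µV/3.4641 = 94.09 µV.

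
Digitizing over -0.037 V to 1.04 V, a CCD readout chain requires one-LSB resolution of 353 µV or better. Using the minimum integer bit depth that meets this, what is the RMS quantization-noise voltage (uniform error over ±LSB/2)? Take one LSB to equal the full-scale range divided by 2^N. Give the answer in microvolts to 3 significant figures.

Range = 1.04 − (-0.037) = 1.077 V.
1.077 V / 353 µV = 3051. Since 2^11 = 2048 and 2^12 = 4096, N = 12.
Step size = 1.077/4096 V = 262.94 µV.
V_rms = LSB/√12 = 75.9 µV.

75.9 µV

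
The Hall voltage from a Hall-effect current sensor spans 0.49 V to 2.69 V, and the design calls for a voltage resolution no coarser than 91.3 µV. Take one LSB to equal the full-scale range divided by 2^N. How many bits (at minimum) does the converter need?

15 bits

Full-scale range = 2.69 V − (0.49 V) = 2.2 V.
Levels needed ≥ 2.2/91.3 µV = 24100. 2^15 = 32768 suffices, so N_min = 15.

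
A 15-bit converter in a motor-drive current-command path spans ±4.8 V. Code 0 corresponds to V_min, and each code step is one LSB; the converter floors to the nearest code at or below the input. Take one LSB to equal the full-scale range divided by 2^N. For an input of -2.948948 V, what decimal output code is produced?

6318

Range = 4.8 − (-4.8) = 9.6 V. LSB = 9.6 V / 2^15 ≈ 293.0 µV.
code = ⌊(V_in − V_min)/LSB⌋ = ⌊(V_in − V_min) × 2^15 / range⌋
     = ⌊(-2.948948 − (-4.8)) × 32768 / 9.6⌋ = ⌊1.851052 × 32768/9.6⌋
     = ⌊6318.257⌋ = 6318.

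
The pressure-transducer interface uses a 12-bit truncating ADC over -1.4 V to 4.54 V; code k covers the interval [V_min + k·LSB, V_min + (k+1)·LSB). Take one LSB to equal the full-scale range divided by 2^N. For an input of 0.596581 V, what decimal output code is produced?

Range = 4.54 − (-1.4) = 5.94 V. LSB = 5.94 V / 2^12 ≈ 1.450 mV.
(V_in − V_min) × 2^12/range = (0.596581 − (-1.4)) × 4096/5.94 = 1376.767.
Floor → code = 1376.

1376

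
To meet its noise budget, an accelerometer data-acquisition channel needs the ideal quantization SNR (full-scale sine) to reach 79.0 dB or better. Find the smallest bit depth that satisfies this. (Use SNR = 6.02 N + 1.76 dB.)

13 bits

Solving 6.02 N ≥ 79.0 − 1.76: N ≥ 12.831. Round up → N = 13.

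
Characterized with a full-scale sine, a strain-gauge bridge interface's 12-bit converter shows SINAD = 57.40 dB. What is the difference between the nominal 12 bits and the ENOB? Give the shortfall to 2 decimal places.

ENOB = (SINAD − 1.76)/6.02 = (57.40 − 1.76)/6.02 = 9.2425 bits.
Lost resolution: 12 − 9.2425 = 2.7575 bits.

2.76 bits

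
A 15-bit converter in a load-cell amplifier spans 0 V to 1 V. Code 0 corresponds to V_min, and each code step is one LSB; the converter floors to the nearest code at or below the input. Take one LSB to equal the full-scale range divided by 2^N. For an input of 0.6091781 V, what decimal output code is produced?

Full-scale range = 1 V. LSB = 1 V / 2^15 ≈ 30.52 µV.
V_in − V_min = 0.6091781 − (0) = 0.6091781 V.
Divide by LSB: 0.6091781 × 32768/1 = 19961.5480.
Truncating gives code 19961.

19961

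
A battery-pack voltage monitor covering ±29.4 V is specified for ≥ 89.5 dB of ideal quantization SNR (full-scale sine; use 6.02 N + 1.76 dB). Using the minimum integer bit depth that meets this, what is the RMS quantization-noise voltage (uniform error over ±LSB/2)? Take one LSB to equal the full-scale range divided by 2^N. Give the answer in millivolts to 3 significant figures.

0.518 mV

Span: 29.4 V − (-29.4 V) = 58.8 V.
Required N = ⌈(89.5 − 1.76)/6.02⌉ = ⌈14.575⌉ = 15.
LSB = 58.8 V ÷ 2^15 = 58.8/32768 V = 1.7944 mV.
σ_q = LSB/√12 = 1.7944 mV/3.4641 = 0.518 mV.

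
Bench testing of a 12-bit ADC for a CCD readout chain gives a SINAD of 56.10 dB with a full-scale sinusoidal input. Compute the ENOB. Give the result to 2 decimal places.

Inverting SNR = 6.02 N + 1.76: N_eff = (56.10 − 1.76)/6.02 = 9.0266.

9.03 bits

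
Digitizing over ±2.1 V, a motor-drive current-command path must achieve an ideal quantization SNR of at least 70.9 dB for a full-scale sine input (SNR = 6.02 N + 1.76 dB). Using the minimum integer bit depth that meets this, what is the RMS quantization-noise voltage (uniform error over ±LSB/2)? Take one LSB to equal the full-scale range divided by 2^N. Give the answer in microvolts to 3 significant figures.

296 µV

The full-scale span is 2.1 − (-2.1) = 4.2 V.
6.02 N + 1.76 ≥ 70.9 gives N ≥ 11.485, so the minimum integer is 12.
Step size = 4.2/4096 V = 1.0254 mV.
V_rms = LSB/√12 = 296 µV.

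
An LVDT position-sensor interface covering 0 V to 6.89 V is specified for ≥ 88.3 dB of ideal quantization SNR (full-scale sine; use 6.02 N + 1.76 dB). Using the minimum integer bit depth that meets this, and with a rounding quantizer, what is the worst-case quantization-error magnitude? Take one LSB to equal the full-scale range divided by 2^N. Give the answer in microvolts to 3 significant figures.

105 µV

Span = 6.89 V.
Required N = ⌈(88.3 − 1.76)/6.02⌉ = ⌈14.375⌉ = 15.
Step size = 6.89/32768 V = 210.27 µV.
Half an LSB is 105 µV.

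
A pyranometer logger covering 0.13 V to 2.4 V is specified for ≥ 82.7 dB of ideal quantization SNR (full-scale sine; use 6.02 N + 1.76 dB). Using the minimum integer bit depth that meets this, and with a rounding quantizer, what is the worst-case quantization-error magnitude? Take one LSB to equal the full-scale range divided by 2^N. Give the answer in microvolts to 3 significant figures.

Span: 2.4 V − (0.13 V) = 2.27 V.
N ≥ (82.7 − 1.76)/6.02 = 13.445 → N_min = 14.
One LSB is 2.27 V / 16384 = 138.55 µV.
Max error for round-to-nearest is LSB/2 = 69.3 µV.

69.3 µV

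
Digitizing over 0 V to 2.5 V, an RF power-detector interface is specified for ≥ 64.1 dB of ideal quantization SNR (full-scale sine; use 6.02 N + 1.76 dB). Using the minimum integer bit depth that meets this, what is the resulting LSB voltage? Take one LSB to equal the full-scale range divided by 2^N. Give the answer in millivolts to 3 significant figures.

Range is 2.5 V.
Required N = ⌈(64.1 − 1.76)/6.02⌉ = ⌈10.355⌉ = 11.
LSB = 2.5 V ÷ 2^11 = 2.5/2048 V = 1.22 mV.

1.22 mV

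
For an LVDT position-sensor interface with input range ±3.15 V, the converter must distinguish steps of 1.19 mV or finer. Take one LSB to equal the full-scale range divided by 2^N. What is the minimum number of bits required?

13 bits

Full-scale range = 3.15 V − (-3.15 V) = 6.3 V.
Required number of levels: 6.3/1.19 mV = 5294.1; smallest N with 2^N ≥ that is 13.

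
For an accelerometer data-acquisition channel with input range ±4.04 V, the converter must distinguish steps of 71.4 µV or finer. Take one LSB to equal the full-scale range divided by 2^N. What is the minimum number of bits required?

Full-scale range = 4.04 V − (-4.04 V) = 8.08 V.
Need 2^N ≥ 8.08 V / 71.4 µV = 113200 → N_min = 17.

17 bits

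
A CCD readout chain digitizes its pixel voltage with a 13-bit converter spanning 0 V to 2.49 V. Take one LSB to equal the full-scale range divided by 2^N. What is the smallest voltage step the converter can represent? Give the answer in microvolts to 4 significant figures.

304.0 µV

Full-scale range = 2.49 V.
Number of codes = 2^13 = 8192.
One LSB is 2.49 V / 8192 = 304.0 µV.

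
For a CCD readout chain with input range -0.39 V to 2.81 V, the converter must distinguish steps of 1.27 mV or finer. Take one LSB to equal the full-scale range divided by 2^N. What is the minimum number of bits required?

Range = 2.81 − (-0.39) = 3.2 V.
3.2 V / 1.27 mV = 2520. Since 2^11 = 2048 and 2^12 = 4096, N = 12.

12 bits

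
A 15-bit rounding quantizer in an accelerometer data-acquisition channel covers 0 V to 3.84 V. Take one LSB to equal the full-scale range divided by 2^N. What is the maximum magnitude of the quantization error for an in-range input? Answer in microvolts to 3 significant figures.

58.6 µV

V_FS = 3.84 V.
Step size = 3.84/32768 V = 117.19 µV.
|e|_max = LSB/2 = 58.6 µV.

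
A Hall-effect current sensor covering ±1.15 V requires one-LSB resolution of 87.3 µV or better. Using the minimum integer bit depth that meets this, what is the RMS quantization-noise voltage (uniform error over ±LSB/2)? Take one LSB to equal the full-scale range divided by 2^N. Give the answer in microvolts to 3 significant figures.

Range = 1.15 − (-1.15) = 2.3 V.
Required number of levels: 2.3/87.3 µV = 26346; smallest N with 2^N ≥ that is 15.
One LSB is 2.3 V / 32768 = 70.190 µV.
σ_q = LSB/√12 = 70.190 µV/3.4641 = 20.3 µV.

20.3 µV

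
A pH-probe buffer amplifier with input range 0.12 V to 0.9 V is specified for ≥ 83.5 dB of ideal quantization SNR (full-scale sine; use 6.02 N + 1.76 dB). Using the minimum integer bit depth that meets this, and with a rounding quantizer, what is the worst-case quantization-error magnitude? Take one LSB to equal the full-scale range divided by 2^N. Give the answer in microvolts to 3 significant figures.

23.8 µV

Span: 0.9 V − (0.12 V) = 0.78 V.
6.02 N + 1.76 ≥ 83.5 gives N ≥ 13.578, so the minimum integer is 14.
One LSB is 0.78 V / 16384 = 47.607 µV.
|e|_max = LSB/2 = 23.8 µV.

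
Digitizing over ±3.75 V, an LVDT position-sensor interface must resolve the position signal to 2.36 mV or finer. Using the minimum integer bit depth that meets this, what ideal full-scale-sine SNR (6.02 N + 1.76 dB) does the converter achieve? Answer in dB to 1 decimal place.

Range = 3.75 − (-3.75) = 7.5 V.
Required number of levels: 7.5/2.36 mV = 3178.0; smallest N with 2^N ≥ that is 12.
SNR = 6.02 × 12 + 1.76 = 74.00 dB.

74.0 dB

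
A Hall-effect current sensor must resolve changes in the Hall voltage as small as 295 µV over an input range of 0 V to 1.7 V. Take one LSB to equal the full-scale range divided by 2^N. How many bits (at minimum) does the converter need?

13 bits

Full-scale range = 1.7 V.
1.7 V / 295 µV = 5763. Since 2^12 = 4096 and 2^13 = 8192, N = 13.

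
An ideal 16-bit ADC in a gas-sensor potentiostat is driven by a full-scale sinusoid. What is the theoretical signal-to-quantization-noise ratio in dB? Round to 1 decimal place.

98.1 dB

For an ideal N-bit converter with full-scale sine input, SNR = 6.02 N + 1.76 dB. SNR = 6.02 × 16 + 1.76 = 96.32 + 1.76 = 98.08 dB.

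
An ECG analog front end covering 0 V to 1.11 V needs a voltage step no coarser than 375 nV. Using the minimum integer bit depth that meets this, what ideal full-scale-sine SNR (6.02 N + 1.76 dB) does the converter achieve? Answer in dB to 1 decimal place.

134.2 dB

V_FS = 1.11 V.
1.11 V / 375 nV = 2.960e6. Since 2^21 = 2097152 and 2^22 = 4194304, N = 22.
SNR = 6.02 × 22 + 1.76 = 134.20 dB.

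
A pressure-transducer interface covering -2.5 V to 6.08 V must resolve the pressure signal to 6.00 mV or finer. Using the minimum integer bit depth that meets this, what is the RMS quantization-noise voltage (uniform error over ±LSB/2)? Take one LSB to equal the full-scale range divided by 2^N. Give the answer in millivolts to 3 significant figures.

Full-scale range = 6.08 V − (-2.5 V) = 8.58 V.
Need 2^N ≥ 8.58 V / 6.00 mV = 1430 → N_min = 11.
LSB = 8.58 V / 2^11 = 4.1895 mV.
RMS noise = LSB/√12 = 1.21 mV.

1.21 mV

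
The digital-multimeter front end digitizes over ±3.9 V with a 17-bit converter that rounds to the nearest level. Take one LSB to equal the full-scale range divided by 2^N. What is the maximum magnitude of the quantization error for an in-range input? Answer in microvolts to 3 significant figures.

29.8 µV

Range = 3.9 − (-3.9) = 7.8 V.
LSB = 7.8 V ÷ 2^17 = 7.8/131072 V = 59.509 µV.
|e|_max = LSB/2 = 29.8 µV.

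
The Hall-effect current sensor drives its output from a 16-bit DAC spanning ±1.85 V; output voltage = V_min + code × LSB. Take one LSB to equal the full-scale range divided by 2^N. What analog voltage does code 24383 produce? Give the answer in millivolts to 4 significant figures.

-473.4 mV

The full-scale span is 1.85 − (-1.85) = 3.7 V. LSB = 3.7 V / 2^16.
V_out = -1.85 + 24383 × (3.7/65536) V
      = -1.85 V + 1.37660 V = -0.473396 V.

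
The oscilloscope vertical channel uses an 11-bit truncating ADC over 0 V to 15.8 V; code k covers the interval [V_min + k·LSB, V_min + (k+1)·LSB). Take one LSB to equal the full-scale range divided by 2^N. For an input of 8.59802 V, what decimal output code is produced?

1114

V_FS = 15.8 V. LSB = 15.8 V / 2^11 ≈ 7.715 mV.
V_in − V_min = 8.59802 − (0) = 8.59802 V.
Divide by LSB: 8.59802 × 2048/15.8 = 1114.4775.
Truncating gives code 1114.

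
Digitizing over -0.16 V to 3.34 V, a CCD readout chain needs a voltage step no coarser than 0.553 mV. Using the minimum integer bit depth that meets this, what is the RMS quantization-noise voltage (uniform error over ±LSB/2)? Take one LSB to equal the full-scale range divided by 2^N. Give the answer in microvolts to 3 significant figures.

The full-scale span is 3.34 − (-0.16) = 3.5 V.
Required number of levels: 3.5/0.553 mV = 6329.1; smallest N with 2^N ≥ that is 13.
LSB = 3.5 V ÷ 2^13 = 3.5/8192 V = 427.25 µV.
RMS noise = LSB/√12 = 123 µV.

123 µV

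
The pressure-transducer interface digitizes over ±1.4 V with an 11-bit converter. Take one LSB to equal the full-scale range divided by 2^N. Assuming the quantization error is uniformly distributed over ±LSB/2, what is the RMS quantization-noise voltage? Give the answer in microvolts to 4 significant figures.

The full-scale span is 1.4 − (-1.4) = 2.8 V.
One LSB is 2.8 V / 2048 = 1.36719 mV.
σ_q = LSB/√12 = 1.36719 mV/3.4641 = 394.7 µV.

394.7 µV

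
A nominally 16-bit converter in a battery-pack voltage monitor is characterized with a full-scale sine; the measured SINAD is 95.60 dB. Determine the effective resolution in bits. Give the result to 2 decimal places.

Inverting SNR = 6.02 N + 1.76: N_eff = (95.60 − 1.76)/6.02 = 15.5880.

15.59 bits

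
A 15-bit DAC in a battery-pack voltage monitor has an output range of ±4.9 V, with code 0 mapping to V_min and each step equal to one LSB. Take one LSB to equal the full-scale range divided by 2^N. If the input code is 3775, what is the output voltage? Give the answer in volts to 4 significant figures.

Range = 4.9 − (-4.9) = 9.8 V. LSB = 9.8 V / 2^15.
Output = V_min + (3775/32768) × range = -4.9 + 0.115204 × 9.8 V
      = -4.9 V + 1.12900 V = -3.77100 V.

-3.771 V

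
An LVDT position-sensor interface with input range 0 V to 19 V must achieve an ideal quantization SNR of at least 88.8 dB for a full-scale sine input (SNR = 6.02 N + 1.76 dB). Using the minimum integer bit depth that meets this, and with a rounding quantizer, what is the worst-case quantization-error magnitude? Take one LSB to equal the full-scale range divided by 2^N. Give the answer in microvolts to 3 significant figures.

290 µV

Span = 19 V.
Required N = ⌈(88.8 − 1.76)/6.02⌉ = ⌈14.458⌉ = 15.
One LSB is 19 V / 32768 = 0.57983 mV.
Max error for round-to-nearest is LSB/2 = 290 µV.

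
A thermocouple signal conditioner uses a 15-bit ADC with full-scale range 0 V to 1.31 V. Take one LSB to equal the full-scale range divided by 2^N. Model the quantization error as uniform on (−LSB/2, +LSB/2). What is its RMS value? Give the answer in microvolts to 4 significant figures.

11.54 µV

V_FS = 1.31 V.
LSB = 1.31 V / 2^15 = 39.9780 µV.
V_rms = LSB/√12 = 39.9780 µV / √12 = 11.54 µV.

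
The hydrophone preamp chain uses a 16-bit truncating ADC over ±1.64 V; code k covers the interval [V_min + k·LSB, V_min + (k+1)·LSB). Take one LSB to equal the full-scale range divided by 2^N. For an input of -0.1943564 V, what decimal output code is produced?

28884

The full-scale span is 1.64 − (-1.64) = 3.28 V. LSB = 3.28 V / 2^16 ≈ 50.05 µV.
code = ⌊(V_in − V_min)/LSB⌋ = ⌊(V_in − V_min) × 2^16 / range⌋
     = ⌊(-0.1943564 − (-1.64)) × 65536 / 3.28⌋ = ⌊1.4456436 × 65536/3.28⌋
     = ⌊28884.664⌋ = 28884.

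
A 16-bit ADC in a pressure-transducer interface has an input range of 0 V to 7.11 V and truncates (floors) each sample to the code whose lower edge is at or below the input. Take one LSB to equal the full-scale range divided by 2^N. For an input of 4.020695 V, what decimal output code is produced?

Range is 7.11 V. LSB = 7.11 V / 2^16 ≈ 108.5 µV.
(V_in − V_min) × 2^16/range = (4.020695 − (0)) × 65536/7.11 = 37060.516.
Floor → code = 37060.

37060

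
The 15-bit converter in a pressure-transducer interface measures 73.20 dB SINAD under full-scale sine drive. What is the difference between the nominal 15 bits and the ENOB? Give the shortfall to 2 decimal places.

3.13 bits

N_eff = (73.20 − 1.76)/6.02 = 11.8671 bits.
Shortfall = 15 − 11.8671 = 3.1329 bits.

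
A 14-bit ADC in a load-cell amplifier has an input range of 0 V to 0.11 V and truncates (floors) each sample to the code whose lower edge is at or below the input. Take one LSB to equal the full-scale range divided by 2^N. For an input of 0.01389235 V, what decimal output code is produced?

Range is 0.11 V. LSB = 0.11 V / 2^14 ≈ 6.714 µV.
code = ⌊(V_in − V_min)/LSB⌋ = ⌊(V_in − V_min) × 2^14 / range⌋
     = ⌊(0.01389235 − (0)) × 16384 / 0.11⌋ = ⌊0.01389235 × 16384/0.11⌋
     = ⌊2069.202⌋ = 2069.

2069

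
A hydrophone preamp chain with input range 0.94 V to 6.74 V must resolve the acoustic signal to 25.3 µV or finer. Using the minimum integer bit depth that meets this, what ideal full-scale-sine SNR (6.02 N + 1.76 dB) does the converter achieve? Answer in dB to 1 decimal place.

110.1 dB

Span: 6.74 V − (0.94 V) = 5.8 V.
Need 2^N ≥ 5.8 V / 25.3 µV = 229200 → N_min = 18.
SNR = 6.02 × 18 + 1.76 = 110.12 dB.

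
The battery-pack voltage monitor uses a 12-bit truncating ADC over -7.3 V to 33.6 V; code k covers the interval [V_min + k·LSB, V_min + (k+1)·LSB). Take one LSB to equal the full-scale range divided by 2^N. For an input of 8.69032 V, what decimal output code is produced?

Span: 33.6 V − (-7.3 V) = 40.9 V. LSB = 40.9 V / 2^12 ≈ 9.985 mV.
V_in − V_min = 8.69032 − (-7.3) = 15.99032 V.
Divide by LSB: 15.99032 × 4096/40.9 = 1601.3778.
Truncating gives code 1601.

1601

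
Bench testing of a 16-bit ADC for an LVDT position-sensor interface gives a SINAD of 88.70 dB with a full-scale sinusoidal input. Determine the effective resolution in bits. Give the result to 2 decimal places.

14.44 bits

(88.70 − 1.76) / 6.02 = 86.94/6.02 = 14.4419 effective bits.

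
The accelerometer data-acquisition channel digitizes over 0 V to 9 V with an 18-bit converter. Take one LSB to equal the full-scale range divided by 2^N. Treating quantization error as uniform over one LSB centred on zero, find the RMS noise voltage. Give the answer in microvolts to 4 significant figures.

9.911 µV

V_FS = 9 V.
LSB = 9 V / 2^18 = 34.3323 µV.
RMS of a uniform error over width LSB is LSB/√12 = 9.911 µV.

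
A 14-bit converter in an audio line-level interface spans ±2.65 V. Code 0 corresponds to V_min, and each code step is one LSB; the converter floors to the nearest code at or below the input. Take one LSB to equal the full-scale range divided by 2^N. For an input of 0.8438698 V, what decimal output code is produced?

Span: 2.65 V − (-2.65 V) = 5.3 V. LSB = 5.3 V / 2^14 ≈ 323.5 µV.
(V_in − V_min) × 2^14/range = (0.8438698 − (-2.65)) × 16384/5.3 = 10800.672.
Floor → code = 10800.

10800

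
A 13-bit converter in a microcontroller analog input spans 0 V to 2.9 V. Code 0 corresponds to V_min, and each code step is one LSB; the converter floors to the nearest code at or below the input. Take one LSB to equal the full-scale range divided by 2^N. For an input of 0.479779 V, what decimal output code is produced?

V_FS = 2.9 V. LSB = 2.9 V / 2^13 ≈ 354.0 µV.
code = ⌊(V_in − V_min)/LSB⌋ = ⌊(V_in − V_min) × 2^13 / range⌋
     = ⌊(0.479779 − (0)) × 8192 / 2.9⌋ = ⌊0.479779 × 8192/2.9⌋
     = ⌊1355.293⌋ = 1355.

1355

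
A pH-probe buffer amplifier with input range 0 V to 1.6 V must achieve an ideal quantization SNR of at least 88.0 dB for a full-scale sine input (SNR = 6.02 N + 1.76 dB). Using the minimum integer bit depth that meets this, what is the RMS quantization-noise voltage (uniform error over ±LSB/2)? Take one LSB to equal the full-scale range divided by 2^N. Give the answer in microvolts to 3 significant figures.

14.1 µV

Full-scale range = 1.6 V.
6.02 N + 1.76 ≥ 88.0 gives N ≥ 14.326, so the minimum integer is 15.
LSB = 1.6 V / 2^15 = 48.828 µV.
V_rms = LSB/√12 = 14.1 µV.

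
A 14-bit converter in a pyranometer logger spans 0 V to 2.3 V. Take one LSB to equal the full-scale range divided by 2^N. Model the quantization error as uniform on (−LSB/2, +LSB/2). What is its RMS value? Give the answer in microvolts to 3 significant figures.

V_FS = 2.3 V.
Step size = 2.3/16384 V = 140.38 µV.
For a uniform distribution on [−LSB/2, +LSB/2], V_rms = LSB/√12 = 140.38 µV/3.4641 = 40.5 µV.

40.5 µV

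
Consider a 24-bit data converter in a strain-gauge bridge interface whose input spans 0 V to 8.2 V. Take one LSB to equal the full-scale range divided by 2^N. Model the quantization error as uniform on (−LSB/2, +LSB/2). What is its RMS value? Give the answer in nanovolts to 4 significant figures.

Range is 8.2 V.
LSB = 8.2 V / 2^24 = 488.758 nV.
For a uniform distribution on [−LSB/2, +LSB/2], V_rms = LSB/√12 = 488.758 nV/3.4641 = 141.1 nV.

141.1 nV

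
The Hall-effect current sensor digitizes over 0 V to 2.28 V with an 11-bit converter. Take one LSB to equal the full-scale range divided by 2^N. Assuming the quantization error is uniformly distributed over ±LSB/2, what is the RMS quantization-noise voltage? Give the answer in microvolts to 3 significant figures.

321 µV

Full-scale range = 2.28 V.
Step size = 2.28/2048 V = 1.1133 mV.
σ_q = LSB/√12 = 1.1133 mV/3.4641 = 321 µV.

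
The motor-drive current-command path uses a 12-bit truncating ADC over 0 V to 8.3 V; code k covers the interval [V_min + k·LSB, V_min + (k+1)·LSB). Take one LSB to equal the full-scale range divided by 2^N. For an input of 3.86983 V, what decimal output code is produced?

Full-scale range = 8.3 V. LSB = 8.3 V / 2^12 ≈ 2.026 mV.
(V_in − V_min) × 2^12/range = (3.86983 − (0)) × 4096/8.3 = 1909.738.
Floor → code = 1909.

1909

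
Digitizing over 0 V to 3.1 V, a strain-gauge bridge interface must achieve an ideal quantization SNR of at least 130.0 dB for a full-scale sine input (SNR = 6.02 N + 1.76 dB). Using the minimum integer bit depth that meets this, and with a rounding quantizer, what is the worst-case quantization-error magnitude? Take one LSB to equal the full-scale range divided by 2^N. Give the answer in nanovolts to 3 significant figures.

370 nV

Full-scale range = 3.1 V.
6.02 N + 1.76 ≥ 130.0 gives N ≥ 21.302, so the minimum integer is 22.
LSB = 3.1 V ÷ 2^22 = 3.1/4194304 V = 0.73910 µV.
Max error for round-to-nearest is LSB/2 = 370 nV.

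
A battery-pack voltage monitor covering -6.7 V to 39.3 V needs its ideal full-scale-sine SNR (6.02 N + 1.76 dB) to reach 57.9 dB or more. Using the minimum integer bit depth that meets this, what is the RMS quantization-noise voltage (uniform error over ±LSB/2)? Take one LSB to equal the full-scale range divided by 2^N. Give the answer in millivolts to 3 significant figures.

13.0 mV

Range = 39.3 − (-6.7) = 46 V.
Required N = ⌈(57.9 − 1.76)/6.02⌉ = ⌈9.326⌉ = 10.
One LSB is 46 V / 1024 = 44.922 mV.
σ_q = LSB/√12 = 44.922 mV/3.4641 = 13.0 mV.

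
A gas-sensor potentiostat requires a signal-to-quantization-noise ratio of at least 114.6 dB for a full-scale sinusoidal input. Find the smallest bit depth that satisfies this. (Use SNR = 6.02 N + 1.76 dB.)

6.02 N + 1.76 ≥ 114.6 gives N ≥ 18.744, so the minimum integer is 19.

19 bits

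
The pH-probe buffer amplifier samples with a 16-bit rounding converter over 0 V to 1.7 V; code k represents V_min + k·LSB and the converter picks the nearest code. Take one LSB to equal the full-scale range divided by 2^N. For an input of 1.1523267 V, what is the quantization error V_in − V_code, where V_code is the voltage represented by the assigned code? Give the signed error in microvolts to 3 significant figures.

Span = 1.7 V. LSB = 1.7 V / 2^16 ≈ 25.94 µV.
(1.1523267 − (0)) / LSB = 1.1523267 × 65536/1.7 = 44422.8721. Nearest integer: k = 44423.
V_code = 0 + (44423/65536) × 1.7 = 1.1523300171 V.
Error = V_in − V_code = 1.1523267 − (1.1523300171) = −3.32 µV.

−3.32 µV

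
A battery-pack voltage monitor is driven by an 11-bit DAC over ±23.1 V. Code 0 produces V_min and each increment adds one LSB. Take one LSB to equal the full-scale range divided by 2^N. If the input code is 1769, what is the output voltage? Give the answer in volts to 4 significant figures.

16.81 V

Range = 23.1 − (-23.1) = 46.2 V. LSB = 46.2 V / 2^11.
V_out = V_min + code × LSB = -23.1 V + 1769 × 46.2 V / 2048
      = -23.1 + 39.9062 = 16.8062 V.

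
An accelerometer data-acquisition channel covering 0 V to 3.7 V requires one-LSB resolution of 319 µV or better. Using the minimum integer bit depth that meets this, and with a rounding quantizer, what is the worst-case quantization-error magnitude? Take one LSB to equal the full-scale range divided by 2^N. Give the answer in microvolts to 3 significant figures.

Range is 3.7 V.
Need 2^N ≥ 3.7 V / 319 µV = 11600 → N_min = 14.
LSB = 3.7 V / 2^14 = 225.83 µV.
|e|_max = LSB/2 = 113 µV.

113 µV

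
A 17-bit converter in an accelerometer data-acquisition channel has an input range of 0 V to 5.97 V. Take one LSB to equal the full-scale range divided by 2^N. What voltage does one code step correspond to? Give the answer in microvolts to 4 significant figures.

Range is 5.97 V.
Number of codes = 2^17 = 131072.
One LSB is 5.97 V / 131072 = 45.55 µV.

45.55 µV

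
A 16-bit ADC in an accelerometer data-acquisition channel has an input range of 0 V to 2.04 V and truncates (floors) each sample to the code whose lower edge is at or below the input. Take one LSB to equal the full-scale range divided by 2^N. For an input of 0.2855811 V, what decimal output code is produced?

9174

Full-scale range = 2.04 V. LSB = 2.04 V / 2^16 ≈ 31.13 µV.
V_in − V_min = 0.2855811 − (0) = 0.2855811 V.
Divide by LSB: 0.2855811 × 65536/2.04 = 9174.4328.
Truncating gives code 9174.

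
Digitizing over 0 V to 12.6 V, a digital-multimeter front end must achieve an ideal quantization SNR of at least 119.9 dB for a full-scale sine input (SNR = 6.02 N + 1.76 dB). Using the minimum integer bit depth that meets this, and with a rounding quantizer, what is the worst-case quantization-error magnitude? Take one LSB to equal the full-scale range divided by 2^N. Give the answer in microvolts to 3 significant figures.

V_FS = 12.6 V.
Solving 6.02 N ≥ 119.9 − 1.76: N ≥ 19.625. Round up → N = 20.
Step size = 12.6/1048576 V = 12.016 µV.
Half an LSB is 6.01 µV.

6.01 µV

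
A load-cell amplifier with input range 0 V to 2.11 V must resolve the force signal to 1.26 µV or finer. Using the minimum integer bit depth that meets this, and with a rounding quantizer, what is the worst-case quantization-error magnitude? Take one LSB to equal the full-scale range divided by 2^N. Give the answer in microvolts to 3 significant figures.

0.503 µV

Full-scale range = 2.11 V.
Levels needed ≥ 2.11/1.26 µV = 1.675e6. 2^21 = 2097152 suffices, so N_min = 21.
Step size = 2.11/2097152 V = 1.0061 µV.
|e|_max = LSB/2 = 0.503 µV.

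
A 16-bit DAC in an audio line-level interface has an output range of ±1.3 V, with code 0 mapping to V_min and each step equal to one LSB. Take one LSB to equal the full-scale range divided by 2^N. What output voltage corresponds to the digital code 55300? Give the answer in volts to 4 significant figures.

0.8939 V

Full-scale range = 1.3 V − (-1.3 V) = 2.6 V. LSB = 2.6 V / 2^16.
V_out = -1.3 + 55300 × (2.6/65536) V
      = -1.3 + 2.19391 = 0.893909 V.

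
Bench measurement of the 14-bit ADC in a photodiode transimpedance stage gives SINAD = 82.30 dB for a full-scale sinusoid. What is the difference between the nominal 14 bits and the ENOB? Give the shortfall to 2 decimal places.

0.62 bits

Effective bits = (82.30 − 1.76)/6.02 = 13.3787.
Lost resolution: 14 − 13.3787 = 0.6213 bits.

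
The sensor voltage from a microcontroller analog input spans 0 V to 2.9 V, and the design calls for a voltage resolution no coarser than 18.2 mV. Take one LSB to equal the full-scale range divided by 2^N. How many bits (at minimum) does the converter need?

8 bits

Range is 2.9 V.
2.9 V / 18.2 mV = 159.3. Since 2^7 = 128 and 2^8 = 256, N = 8.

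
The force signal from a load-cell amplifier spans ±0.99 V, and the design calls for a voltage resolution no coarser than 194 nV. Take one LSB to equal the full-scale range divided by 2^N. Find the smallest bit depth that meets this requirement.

24 bits

Range = 0.99 − (-0.99) = 1.98 V.
Required number of levels: 1.98/194 nV = 1.0206e7; smallest N with 2^N ≥ that is 24.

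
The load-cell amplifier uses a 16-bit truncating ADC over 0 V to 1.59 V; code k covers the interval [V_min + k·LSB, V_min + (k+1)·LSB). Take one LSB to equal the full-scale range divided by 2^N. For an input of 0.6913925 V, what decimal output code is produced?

28497

V_FS = 1.59 V. LSB = 1.59 V / 2^16 ≈ 24.26 µV.
code = ⌊(V_in − V_min)/LSB⌋ = ⌊(V_in − V_min) × 2^16 / range⌋
     = ⌊(0.6913925 − (0)) × 65536 / 1.59⌋ = ⌊0.6913925 × 65536/1.59⌋
     = ⌊28497.546⌋ = 28497.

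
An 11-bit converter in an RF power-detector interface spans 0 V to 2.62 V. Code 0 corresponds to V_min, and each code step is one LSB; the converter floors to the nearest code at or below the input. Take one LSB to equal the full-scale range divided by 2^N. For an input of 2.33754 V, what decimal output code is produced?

1827

V_FS = 2.62 V. LSB = 2.62 V / 2^11 ≈ 1.279 mV.
V_in − V_min = 2.33754 − (0) = 2.33754 V.
Divide by LSB: 2.33754 × 2048/2.62 = 1827.2068.
Truncating gives code 1827.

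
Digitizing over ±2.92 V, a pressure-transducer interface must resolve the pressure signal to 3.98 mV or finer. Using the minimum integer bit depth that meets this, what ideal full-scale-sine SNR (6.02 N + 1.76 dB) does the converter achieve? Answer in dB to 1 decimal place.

68.0 dB

Range = 2.92 − (-2.92) = 5.84 V.
Required number of levels: 5.84/3.98 mV = 1467.3; smallest N with 2^N ≥ that is 11.
SNR = 6.02 × 11 + 1.76 = 67.98 dB.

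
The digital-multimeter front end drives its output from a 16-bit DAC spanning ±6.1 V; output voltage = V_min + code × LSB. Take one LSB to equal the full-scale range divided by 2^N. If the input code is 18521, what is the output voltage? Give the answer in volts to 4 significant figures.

-2.652 V

Range = 6.1 − (-6.1) = 12.2 V. LSB = 12.2 V / 2^16.
Output = V_min + (18521/65536) × range = -6.1 + 0.282608 × 12.2 V
      = -6.1 + 3.44782 = -2.65218 V.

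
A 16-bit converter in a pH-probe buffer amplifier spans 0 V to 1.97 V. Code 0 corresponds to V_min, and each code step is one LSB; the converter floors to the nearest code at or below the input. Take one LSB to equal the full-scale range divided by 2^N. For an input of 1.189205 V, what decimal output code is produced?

39561

Range is 1.97 V. LSB = 1.97 V / 2^16 ≈ 30.06 µV.
(V_in − V_min) × 2^16/range = (1.189205 − (0)) × 65536/1.97 = 39561.289.
Floor → code = 39561.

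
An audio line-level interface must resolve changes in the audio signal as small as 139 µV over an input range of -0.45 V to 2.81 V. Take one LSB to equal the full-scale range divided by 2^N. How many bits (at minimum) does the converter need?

Range = 2.81 − (-0.45) = 3.26 V.
Need 2^N ≥ 3.26 V / 139 µV = 23450 → N_min = 15.

15 bits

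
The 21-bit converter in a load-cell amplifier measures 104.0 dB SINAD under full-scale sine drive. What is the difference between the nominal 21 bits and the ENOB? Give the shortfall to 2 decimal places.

ENOB = (SINAD − 1.76)/6.02 = (104.0 − 1.76)/6.02 = 16.9834 bits.
21 − 16.9834 = 4.02 bits below nominal.

4.02 bits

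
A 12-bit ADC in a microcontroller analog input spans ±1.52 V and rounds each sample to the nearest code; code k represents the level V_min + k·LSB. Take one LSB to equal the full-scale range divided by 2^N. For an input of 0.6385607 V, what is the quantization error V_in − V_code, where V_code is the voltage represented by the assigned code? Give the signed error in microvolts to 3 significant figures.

+279 µV

Full-scale range = 1.52 V − (-1.52 V) = 3.04 V. LSB = 3.04 V / 2^12 ≈ 0.7422 mV.
(0.6385607 − (-1.52)) / LSB = 2.1585607 × 4096/3.04 = 2908.3765. Nearest integer: k = 2908.
Reconstructed level: -1.52 + 2908 × 3.04/4096 V = 0.6382812500 V.
Error = V_in − V_code = 0.6385607 − (0.6382812500) = +279 µV.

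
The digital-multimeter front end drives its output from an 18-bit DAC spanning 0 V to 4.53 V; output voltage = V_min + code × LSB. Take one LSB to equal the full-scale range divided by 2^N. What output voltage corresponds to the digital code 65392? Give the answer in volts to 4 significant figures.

Full-scale range = 4.53 V. LSB = 4.53 V / 2^18.
Output = V_min + (65392/262144) × range = 0 + 0.249451 × 4.53 V
      = 0 + 1.13001 = 1.13001 V.

1.130 V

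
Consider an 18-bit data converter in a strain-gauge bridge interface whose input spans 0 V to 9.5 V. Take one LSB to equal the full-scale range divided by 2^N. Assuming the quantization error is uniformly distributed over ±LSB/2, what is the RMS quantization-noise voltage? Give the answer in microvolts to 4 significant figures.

10.46 µV

Full-scale range = 9.5 V.
Step size = 9.5/262144 V = 36.2396 µV.
σ_q = LSB/√12 = 36.2396 µV/3.4641 = 10.46 µV.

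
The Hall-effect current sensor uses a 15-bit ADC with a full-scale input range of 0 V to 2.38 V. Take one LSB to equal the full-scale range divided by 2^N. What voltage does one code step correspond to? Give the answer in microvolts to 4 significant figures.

72.63 µV

Full-scale range = 2.38 V.
There are 2^15 = 32768 steps.
LSB = 2.38 V / 2^15 = 72.63 µV.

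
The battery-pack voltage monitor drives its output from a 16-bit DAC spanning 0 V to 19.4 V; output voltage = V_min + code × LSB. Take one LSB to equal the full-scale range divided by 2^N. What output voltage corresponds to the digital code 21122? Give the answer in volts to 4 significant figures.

6.253 V

V_FS = 19.4 V. LSB = 19.4 V / 2^16.
V_out = V_min + code × LSB = 0 V + 21122 × 19.4 V / 65536
      = 0 V + 6.25255 V = 6.25255 V.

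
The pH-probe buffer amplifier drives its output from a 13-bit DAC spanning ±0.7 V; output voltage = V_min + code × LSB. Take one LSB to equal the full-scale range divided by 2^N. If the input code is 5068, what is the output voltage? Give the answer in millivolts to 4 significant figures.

166.1 mV

Span: 0.7 V − (-0.7 V) = 1.4 V. LSB = 1.4 V / 2^13.
Output = V_min + (5068/8192) × range = -0.7 + 0.618652 × 1.4 V
      = -0.7 + 0.866113 = 0.166113 V.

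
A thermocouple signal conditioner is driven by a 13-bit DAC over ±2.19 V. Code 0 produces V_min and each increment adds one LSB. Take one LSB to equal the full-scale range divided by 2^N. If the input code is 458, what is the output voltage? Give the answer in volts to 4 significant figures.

-1.945 V

The full-scale span is 2.19 − (-2.19) = 4.38 V. LSB = 4.38 V / 2^13.
Output = V_min + (458/8192) × range = -2.19 + 0.0559082 × 4.38 V
      = -2.19 V + 0.244878 V = -1.94512 V.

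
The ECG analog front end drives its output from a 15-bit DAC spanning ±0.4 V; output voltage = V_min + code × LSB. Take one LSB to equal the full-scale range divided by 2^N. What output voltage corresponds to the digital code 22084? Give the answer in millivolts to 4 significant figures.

139.2 mV

Full-scale range = 0.4 V − (-0.4 V) = 0.8 V. LSB = 0.8 V / 2^15.
Output = V_min + (22084/32768) × range = -0.4 + 0.673950 × 0.8 V
      = -0.4 V + 0.539160 V = 0.139160 V.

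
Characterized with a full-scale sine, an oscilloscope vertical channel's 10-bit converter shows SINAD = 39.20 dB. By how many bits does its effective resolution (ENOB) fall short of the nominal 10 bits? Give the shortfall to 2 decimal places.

3.78 bits

ENOB = (SINAD − 1.76)/6.02 = (39.20 − 1.76)/6.02 = 6.2193 bits.
Shortfall = 10 − 6.2193 = 3.7807 bits.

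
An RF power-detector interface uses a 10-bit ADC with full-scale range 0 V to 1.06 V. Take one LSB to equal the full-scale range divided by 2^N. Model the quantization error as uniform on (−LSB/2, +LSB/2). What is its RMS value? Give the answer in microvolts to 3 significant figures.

299 µV

Full-scale range = 1.06 V.
LSB = 1.06 V / 2^10 = 1.0352 mV.
RMS of a uniform error over width LSB is LSB/√12 = 299 µV.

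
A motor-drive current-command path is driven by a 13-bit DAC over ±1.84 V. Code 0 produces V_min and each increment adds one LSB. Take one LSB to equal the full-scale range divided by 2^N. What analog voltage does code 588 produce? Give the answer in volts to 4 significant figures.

The full-scale span is 1.84 − (-1.84) = 3.68 V. LSB = 3.68 V / 2^13.
Output = V_min + (588/8192) × range = -1.84 + 0.0717773 × 3.68 V
      = -1.84 + 0.264141 = -1.57586 V.

-1.576 V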